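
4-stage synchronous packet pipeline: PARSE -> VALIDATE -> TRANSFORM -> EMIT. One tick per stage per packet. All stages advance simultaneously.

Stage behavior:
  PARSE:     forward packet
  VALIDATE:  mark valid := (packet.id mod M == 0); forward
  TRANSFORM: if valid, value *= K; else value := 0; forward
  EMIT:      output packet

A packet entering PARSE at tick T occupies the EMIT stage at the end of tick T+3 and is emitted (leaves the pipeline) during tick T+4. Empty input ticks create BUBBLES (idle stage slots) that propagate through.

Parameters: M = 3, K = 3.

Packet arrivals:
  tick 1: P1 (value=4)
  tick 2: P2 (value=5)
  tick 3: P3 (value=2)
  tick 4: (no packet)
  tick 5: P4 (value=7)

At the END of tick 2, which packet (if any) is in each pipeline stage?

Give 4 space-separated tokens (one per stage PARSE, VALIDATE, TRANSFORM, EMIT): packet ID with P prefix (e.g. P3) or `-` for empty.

Answer: P2 P1 - -

Derivation:
Tick 1: [PARSE:P1(v=4,ok=F), VALIDATE:-, TRANSFORM:-, EMIT:-] out:-; in:P1
Tick 2: [PARSE:P2(v=5,ok=F), VALIDATE:P1(v=4,ok=F), TRANSFORM:-, EMIT:-] out:-; in:P2
At end of tick 2: ['P2', 'P1', '-', '-']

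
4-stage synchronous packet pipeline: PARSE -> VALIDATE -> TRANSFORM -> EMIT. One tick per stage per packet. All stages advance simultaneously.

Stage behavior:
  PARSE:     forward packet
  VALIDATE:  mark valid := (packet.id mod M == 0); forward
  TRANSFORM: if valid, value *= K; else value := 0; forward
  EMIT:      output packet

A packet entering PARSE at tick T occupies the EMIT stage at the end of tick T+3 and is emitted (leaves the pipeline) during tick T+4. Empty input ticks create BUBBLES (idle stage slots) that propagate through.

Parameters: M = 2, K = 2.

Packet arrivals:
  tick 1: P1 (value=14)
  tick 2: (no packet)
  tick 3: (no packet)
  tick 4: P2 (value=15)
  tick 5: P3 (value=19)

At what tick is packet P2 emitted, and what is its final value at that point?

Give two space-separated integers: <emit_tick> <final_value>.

Answer: 8 30

Derivation:
Tick 1: [PARSE:P1(v=14,ok=F), VALIDATE:-, TRANSFORM:-, EMIT:-] out:-; in:P1
Tick 2: [PARSE:-, VALIDATE:P1(v=14,ok=F), TRANSFORM:-, EMIT:-] out:-; in:-
Tick 3: [PARSE:-, VALIDATE:-, TRANSFORM:P1(v=0,ok=F), EMIT:-] out:-; in:-
Tick 4: [PARSE:P2(v=15,ok=F), VALIDATE:-, TRANSFORM:-, EMIT:P1(v=0,ok=F)] out:-; in:P2
Tick 5: [PARSE:P3(v=19,ok=F), VALIDATE:P2(v=15,ok=T), TRANSFORM:-, EMIT:-] out:P1(v=0); in:P3
Tick 6: [PARSE:-, VALIDATE:P3(v=19,ok=F), TRANSFORM:P2(v=30,ok=T), EMIT:-] out:-; in:-
Tick 7: [PARSE:-, VALIDATE:-, TRANSFORM:P3(v=0,ok=F), EMIT:P2(v=30,ok=T)] out:-; in:-
Tick 8: [PARSE:-, VALIDATE:-, TRANSFORM:-, EMIT:P3(v=0,ok=F)] out:P2(v=30); in:-
Tick 9: [PARSE:-, VALIDATE:-, TRANSFORM:-, EMIT:-] out:P3(v=0); in:-
P2: arrives tick 4, valid=True (id=2, id%2=0), emit tick 8, final value 30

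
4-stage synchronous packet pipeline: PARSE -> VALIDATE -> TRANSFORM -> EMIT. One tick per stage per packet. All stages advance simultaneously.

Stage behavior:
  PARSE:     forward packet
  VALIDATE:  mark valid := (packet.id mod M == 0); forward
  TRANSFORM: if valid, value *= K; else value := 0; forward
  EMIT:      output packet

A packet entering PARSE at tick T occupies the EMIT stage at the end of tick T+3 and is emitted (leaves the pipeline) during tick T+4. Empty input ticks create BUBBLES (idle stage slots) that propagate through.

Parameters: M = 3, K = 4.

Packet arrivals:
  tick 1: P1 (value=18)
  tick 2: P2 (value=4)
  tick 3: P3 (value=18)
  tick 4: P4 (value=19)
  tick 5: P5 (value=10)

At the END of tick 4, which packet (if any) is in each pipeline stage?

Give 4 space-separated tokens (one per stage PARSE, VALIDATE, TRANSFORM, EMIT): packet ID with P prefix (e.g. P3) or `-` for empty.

Tick 1: [PARSE:P1(v=18,ok=F), VALIDATE:-, TRANSFORM:-, EMIT:-] out:-; in:P1
Tick 2: [PARSE:P2(v=4,ok=F), VALIDATE:P1(v=18,ok=F), TRANSFORM:-, EMIT:-] out:-; in:P2
Tick 3: [PARSE:P3(v=18,ok=F), VALIDATE:P2(v=4,ok=F), TRANSFORM:P1(v=0,ok=F), EMIT:-] out:-; in:P3
Tick 4: [PARSE:P4(v=19,ok=F), VALIDATE:P3(v=18,ok=T), TRANSFORM:P2(v=0,ok=F), EMIT:P1(v=0,ok=F)] out:-; in:P4
At end of tick 4: ['P4', 'P3', 'P2', 'P1']

Answer: P4 P3 P2 P1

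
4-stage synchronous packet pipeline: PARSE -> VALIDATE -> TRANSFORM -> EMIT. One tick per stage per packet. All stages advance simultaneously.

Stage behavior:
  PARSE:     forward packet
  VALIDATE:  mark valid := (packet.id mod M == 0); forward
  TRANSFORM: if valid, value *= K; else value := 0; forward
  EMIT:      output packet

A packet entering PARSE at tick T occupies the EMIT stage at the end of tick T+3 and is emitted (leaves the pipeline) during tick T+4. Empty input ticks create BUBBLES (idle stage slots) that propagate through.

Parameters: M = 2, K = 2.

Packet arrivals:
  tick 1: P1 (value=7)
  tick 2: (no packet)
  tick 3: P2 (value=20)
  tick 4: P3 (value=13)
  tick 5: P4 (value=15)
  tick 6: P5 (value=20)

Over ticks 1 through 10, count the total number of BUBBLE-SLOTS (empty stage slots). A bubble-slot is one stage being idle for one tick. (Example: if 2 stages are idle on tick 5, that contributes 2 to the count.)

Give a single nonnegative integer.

Answer: 20

Derivation:
Tick 1: [PARSE:P1(v=7,ok=F), VALIDATE:-, TRANSFORM:-, EMIT:-] out:-; bubbles=3
Tick 2: [PARSE:-, VALIDATE:P1(v=7,ok=F), TRANSFORM:-, EMIT:-] out:-; bubbles=3
Tick 3: [PARSE:P2(v=20,ok=F), VALIDATE:-, TRANSFORM:P1(v=0,ok=F), EMIT:-] out:-; bubbles=2
Tick 4: [PARSE:P3(v=13,ok=F), VALIDATE:P2(v=20,ok=T), TRANSFORM:-, EMIT:P1(v=0,ok=F)] out:-; bubbles=1
Tick 5: [PARSE:P4(v=15,ok=F), VALIDATE:P3(v=13,ok=F), TRANSFORM:P2(v=40,ok=T), EMIT:-] out:P1(v=0); bubbles=1
Tick 6: [PARSE:P5(v=20,ok=F), VALIDATE:P4(v=15,ok=T), TRANSFORM:P3(v=0,ok=F), EMIT:P2(v=40,ok=T)] out:-; bubbles=0
Tick 7: [PARSE:-, VALIDATE:P5(v=20,ok=F), TRANSFORM:P4(v=30,ok=T), EMIT:P3(v=0,ok=F)] out:P2(v=40); bubbles=1
Tick 8: [PARSE:-, VALIDATE:-, TRANSFORM:P5(v=0,ok=F), EMIT:P4(v=30,ok=T)] out:P3(v=0); bubbles=2
Tick 9: [PARSE:-, VALIDATE:-, TRANSFORM:-, EMIT:P5(v=0,ok=F)] out:P4(v=30); bubbles=3
Tick 10: [PARSE:-, VALIDATE:-, TRANSFORM:-, EMIT:-] out:P5(v=0); bubbles=4
Total bubble-slots: 20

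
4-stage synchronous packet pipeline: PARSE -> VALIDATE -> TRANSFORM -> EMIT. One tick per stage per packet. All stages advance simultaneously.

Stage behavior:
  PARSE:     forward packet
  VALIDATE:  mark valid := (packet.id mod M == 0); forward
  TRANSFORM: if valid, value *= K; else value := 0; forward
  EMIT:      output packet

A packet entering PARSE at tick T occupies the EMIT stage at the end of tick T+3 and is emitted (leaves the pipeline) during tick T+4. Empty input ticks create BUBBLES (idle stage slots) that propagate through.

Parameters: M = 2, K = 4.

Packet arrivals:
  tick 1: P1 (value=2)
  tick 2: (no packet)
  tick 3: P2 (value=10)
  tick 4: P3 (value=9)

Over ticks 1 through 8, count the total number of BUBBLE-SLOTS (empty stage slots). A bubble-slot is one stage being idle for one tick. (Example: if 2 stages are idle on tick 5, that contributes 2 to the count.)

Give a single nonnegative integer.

Answer: 20

Derivation:
Tick 1: [PARSE:P1(v=2,ok=F), VALIDATE:-, TRANSFORM:-, EMIT:-] out:-; bubbles=3
Tick 2: [PARSE:-, VALIDATE:P1(v=2,ok=F), TRANSFORM:-, EMIT:-] out:-; bubbles=3
Tick 3: [PARSE:P2(v=10,ok=F), VALIDATE:-, TRANSFORM:P1(v=0,ok=F), EMIT:-] out:-; bubbles=2
Tick 4: [PARSE:P3(v=9,ok=F), VALIDATE:P2(v=10,ok=T), TRANSFORM:-, EMIT:P1(v=0,ok=F)] out:-; bubbles=1
Tick 5: [PARSE:-, VALIDATE:P3(v=9,ok=F), TRANSFORM:P2(v=40,ok=T), EMIT:-] out:P1(v=0); bubbles=2
Tick 6: [PARSE:-, VALIDATE:-, TRANSFORM:P3(v=0,ok=F), EMIT:P2(v=40,ok=T)] out:-; bubbles=2
Tick 7: [PARSE:-, VALIDATE:-, TRANSFORM:-, EMIT:P3(v=0,ok=F)] out:P2(v=40); bubbles=3
Tick 8: [PARSE:-, VALIDATE:-, TRANSFORM:-, EMIT:-] out:P3(v=0); bubbles=4
Total bubble-slots: 20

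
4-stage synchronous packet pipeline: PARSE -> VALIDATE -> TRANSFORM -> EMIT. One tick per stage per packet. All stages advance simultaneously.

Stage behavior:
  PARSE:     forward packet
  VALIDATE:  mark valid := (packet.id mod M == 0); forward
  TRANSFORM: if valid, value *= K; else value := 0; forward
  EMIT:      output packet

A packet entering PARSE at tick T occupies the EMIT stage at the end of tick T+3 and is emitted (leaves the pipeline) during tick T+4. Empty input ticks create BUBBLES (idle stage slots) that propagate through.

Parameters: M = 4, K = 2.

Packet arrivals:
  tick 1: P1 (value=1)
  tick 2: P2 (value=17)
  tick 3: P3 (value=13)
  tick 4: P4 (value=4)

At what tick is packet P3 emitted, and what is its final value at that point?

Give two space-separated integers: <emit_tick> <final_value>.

Answer: 7 0

Derivation:
Tick 1: [PARSE:P1(v=1,ok=F), VALIDATE:-, TRANSFORM:-, EMIT:-] out:-; in:P1
Tick 2: [PARSE:P2(v=17,ok=F), VALIDATE:P1(v=1,ok=F), TRANSFORM:-, EMIT:-] out:-; in:P2
Tick 3: [PARSE:P3(v=13,ok=F), VALIDATE:P2(v=17,ok=F), TRANSFORM:P1(v=0,ok=F), EMIT:-] out:-; in:P3
Tick 4: [PARSE:P4(v=4,ok=F), VALIDATE:P3(v=13,ok=F), TRANSFORM:P2(v=0,ok=F), EMIT:P1(v=0,ok=F)] out:-; in:P4
Tick 5: [PARSE:-, VALIDATE:P4(v=4,ok=T), TRANSFORM:P3(v=0,ok=F), EMIT:P2(v=0,ok=F)] out:P1(v=0); in:-
Tick 6: [PARSE:-, VALIDATE:-, TRANSFORM:P4(v=8,ok=T), EMIT:P3(v=0,ok=F)] out:P2(v=0); in:-
Tick 7: [PARSE:-, VALIDATE:-, TRANSFORM:-, EMIT:P4(v=8,ok=T)] out:P3(v=0); in:-
Tick 8: [PARSE:-, VALIDATE:-, TRANSFORM:-, EMIT:-] out:P4(v=8); in:-
P3: arrives tick 3, valid=False (id=3, id%4=3), emit tick 7, final value 0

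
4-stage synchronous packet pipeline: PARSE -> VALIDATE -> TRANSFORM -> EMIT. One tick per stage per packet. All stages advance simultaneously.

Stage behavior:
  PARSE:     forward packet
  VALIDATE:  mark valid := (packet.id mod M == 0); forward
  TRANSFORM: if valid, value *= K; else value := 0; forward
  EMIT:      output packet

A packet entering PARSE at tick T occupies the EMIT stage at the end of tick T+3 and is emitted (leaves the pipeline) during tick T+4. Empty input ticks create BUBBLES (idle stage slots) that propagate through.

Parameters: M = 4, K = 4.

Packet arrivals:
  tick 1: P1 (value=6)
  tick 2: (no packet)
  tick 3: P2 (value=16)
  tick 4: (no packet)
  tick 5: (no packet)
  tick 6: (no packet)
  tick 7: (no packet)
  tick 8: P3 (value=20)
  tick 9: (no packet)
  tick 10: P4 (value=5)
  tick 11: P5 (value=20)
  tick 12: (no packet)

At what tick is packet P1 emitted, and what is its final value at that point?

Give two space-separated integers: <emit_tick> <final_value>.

Tick 1: [PARSE:P1(v=6,ok=F), VALIDATE:-, TRANSFORM:-, EMIT:-] out:-; in:P1
Tick 2: [PARSE:-, VALIDATE:P1(v=6,ok=F), TRANSFORM:-, EMIT:-] out:-; in:-
Tick 3: [PARSE:P2(v=16,ok=F), VALIDATE:-, TRANSFORM:P1(v=0,ok=F), EMIT:-] out:-; in:P2
Tick 4: [PARSE:-, VALIDATE:P2(v=16,ok=F), TRANSFORM:-, EMIT:P1(v=0,ok=F)] out:-; in:-
Tick 5: [PARSE:-, VALIDATE:-, TRANSFORM:P2(v=0,ok=F), EMIT:-] out:P1(v=0); in:-
Tick 6: [PARSE:-, VALIDATE:-, TRANSFORM:-, EMIT:P2(v=0,ok=F)] out:-; in:-
Tick 7: [PARSE:-, VALIDATE:-, TRANSFORM:-, EMIT:-] out:P2(v=0); in:-
Tick 8: [PARSE:P3(v=20,ok=F), VALIDATE:-, TRANSFORM:-, EMIT:-] out:-; in:P3
Tick 9: [PARSE:-, VALIDATE:P3(v=20,ok=F), TRANSFORM:-, EMIT:-] out:-; in:-
Tick 10: [PARSE:P4(v=5,ok=F), VALIDATE:-, TRANSFORM:P3(v=0,ok=F), EMIT:-] out:-; in:P4
Tick 11: [PARSE:P5(v=20,ok=F), VALIDATE:P4(v=5,ok=T), TRANSFORM:-, EMIT:P3(v=0,ok=F)] out:-; in:P5
Tick 12: [PARSE:-, VALIDATE:P5(v=20,ok=F), TRANSFORM:P4(v=20,ok=T), EMIT:-] out:P3(v=0); in:-
Tick 13: [PARSE:-, VALIDATE:-, TRANSFORM:P5(v=0,ok=F), EMIT:P4(v=20,ok=T)] out:-; in:-
Tick 14: [PARSE:-, VALIDATE:-, TRANSFORM:-, EMIT:P5(v=0,ok=F)] out:P4(v=20); in:-
Tick 15: [PARSE:-, VALIDATE:-, TRANSFORM:-, EMIT:-] out:P5(v=0); in:-
Tick 16: [PARSE:-, VALIDATE:-, TRANSFORM:-, EMIT:-] out:-; in:-
P1: arrives tick 1, valid=False (id=1, id%4=1), emit tick 5, final value 0

Answer: 5 0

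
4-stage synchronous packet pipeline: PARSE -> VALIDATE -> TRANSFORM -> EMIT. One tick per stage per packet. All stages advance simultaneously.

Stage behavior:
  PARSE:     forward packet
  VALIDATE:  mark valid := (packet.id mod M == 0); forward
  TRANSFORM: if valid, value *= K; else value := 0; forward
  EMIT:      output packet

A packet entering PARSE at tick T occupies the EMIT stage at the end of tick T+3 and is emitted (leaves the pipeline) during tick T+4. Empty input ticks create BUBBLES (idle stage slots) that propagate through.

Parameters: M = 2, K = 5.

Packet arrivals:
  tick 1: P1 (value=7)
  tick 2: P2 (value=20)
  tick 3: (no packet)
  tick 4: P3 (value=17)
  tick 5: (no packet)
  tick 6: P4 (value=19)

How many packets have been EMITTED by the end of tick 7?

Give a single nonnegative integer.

Answer: 2

Derivation:
Tick 1: [PARSE:P1(v=7,ok=F), VALIDATE:-, TRANSFORM:-, EMIT:-] out:-; in:P1
Tick 2: [PARSE:P2(v=20,ok=F), VALIDATE:P1(v=7,ok=F), TRANSFORM:-, EMIT:-] out:-; in:P2
Tick 3: [PARSE:-, VALIDATE:P2(v=20,ok=T), TRANSFORM:P1(v=0,ok=F), EMIT:-] out:-; in:-
Tick 4: [PARSE:P3(v=17,ok=F), VALIDATE:-, TRANSFORM:P2(v=100,ok=T), EMIT:P1(v=0,ok=F)] out:-; in:P3
Tick 5: [PARSE:-, VALIDATE:P3(v=17,ok=F), TRANSFORM:-, EMIT:P2(v=100,ok=T)] out:P1(v=0); in:-
Tick 6: [PARSE:P4(v=19,ok=F), VALIDATE:-, TRANSFORM:P3(v=0,ok=F), EMIT:-] out:P2(v=100); in:P4
Tick 7: [PARSE:-, VALIDATE:P4(v=19,ok=T), TRANSFORM:-, EMIT:P3(v=0,ok=F)] out:-; in:-
Emitted by tick 7: ['P1', 'P2']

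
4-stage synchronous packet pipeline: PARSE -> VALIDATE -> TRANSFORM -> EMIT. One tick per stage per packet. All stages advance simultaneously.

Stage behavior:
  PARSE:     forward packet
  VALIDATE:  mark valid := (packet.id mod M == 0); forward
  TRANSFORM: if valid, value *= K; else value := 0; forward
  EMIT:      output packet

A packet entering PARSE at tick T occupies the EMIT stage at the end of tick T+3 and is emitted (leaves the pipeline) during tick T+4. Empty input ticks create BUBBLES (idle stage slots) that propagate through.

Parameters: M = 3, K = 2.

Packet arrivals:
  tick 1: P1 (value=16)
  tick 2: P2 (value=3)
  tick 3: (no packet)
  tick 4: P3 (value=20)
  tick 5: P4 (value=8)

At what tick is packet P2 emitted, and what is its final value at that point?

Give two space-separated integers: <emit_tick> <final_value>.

Answer: 6 0

Derivation:
Tick 1: [PARSE:P1(v=16,ok=F), VALIDATE:-, TRANSFORM:-, EMIT:-] out:-; in:P1
Tick 2: [PARSE:P2(v=3,ok=F), VALIDATE:P1(v=16,ok=F), TRANSFORM:-, EMIT:-] out:-; in:P2
Tick 3: [PARSE:-, VALIDATE:P2(v=3,ok=F), TRANSFORM:P1(v=0,ok=F), EMIT:-] out:-; in:-
Tick 4: [PARSE:P3(v=20,ok=F), VALIDATE:-, TRANSFORM:P2(v=0,ok=F), EMIT:P1(v=0,ok=F)] out:-; in:P3
Tick 5: [PARSE:P4(v=8,ok=F), VALIDATE:P3(v=20,ok=T), TRANSFORM:-, EMIT:P2(v=0,ok=F)] out:P1(v=0); in:P4
Tick 6: [PARSE:-, VALIDATE:P4(v=8,ok=F), TRANSFORM:P3(v=40,ok=T), EMIT:-] out:P2(v=0); in:-
Tick 7: [PARSE:-, VALIDATE:-, TRANSFORM:P4(v=0,ok=F), EMIT:P3(v=40,ok=T)] out:-; in:-
Tick 8: [PARSE:-, VALIDATE:-, TRANSFORM:-, EMIT:P4(v=0,ok=F)] out:P3(v=40); in:-
Tick 9: [PARSE:-, VALIDATE:-, TRANSFORM:-, EMIT:-] out:P4(v=0); in:-
P2: arrives tick 2, valid=False (id=2, id%3=2), emit tick 6, final value 0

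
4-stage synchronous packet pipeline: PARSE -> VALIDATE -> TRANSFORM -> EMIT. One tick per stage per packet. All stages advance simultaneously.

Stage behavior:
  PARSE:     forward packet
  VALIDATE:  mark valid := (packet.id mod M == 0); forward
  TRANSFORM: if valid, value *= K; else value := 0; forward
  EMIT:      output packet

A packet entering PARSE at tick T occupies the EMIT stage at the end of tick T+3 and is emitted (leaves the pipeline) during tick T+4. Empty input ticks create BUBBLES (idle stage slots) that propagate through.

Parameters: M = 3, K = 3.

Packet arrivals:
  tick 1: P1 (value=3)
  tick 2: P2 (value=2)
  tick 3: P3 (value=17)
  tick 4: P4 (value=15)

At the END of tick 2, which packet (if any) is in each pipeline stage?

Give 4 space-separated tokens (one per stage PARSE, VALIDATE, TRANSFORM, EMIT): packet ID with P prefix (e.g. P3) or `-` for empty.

Answer: P2 P1 - -

Derivation:
Tick 1: [PARSE:P1(v=3,ok=F), VALIDATE:-, TRANSFORM:-, EMIT:-] out:-; in:P1
Tick 2: [PARSE:P2(v=2,ok=F), VALIDATE:P1(v=3,ok=F), TRANSFORM:-, EMIT:-] out:-; in:P2
At end of tick 2: ['P2', 'P1', '-', '-']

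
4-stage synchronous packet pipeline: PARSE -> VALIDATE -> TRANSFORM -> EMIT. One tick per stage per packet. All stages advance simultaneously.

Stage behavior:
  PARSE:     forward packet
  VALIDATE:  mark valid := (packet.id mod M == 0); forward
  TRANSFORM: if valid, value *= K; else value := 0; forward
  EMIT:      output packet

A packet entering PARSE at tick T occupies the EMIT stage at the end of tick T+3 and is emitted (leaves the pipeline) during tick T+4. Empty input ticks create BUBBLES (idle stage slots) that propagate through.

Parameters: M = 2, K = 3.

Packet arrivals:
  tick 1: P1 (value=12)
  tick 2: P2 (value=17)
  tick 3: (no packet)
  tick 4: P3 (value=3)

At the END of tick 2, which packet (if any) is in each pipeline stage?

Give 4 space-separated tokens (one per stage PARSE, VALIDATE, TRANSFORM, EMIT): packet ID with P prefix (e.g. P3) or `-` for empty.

Answer: P2 P1 - -

Derivation:
Tick 1: [PARSE:P1(v=12,ok=F), VALIDATE:-, TRANSFORM:-, EMIT:-] out:-; in:P1
Tick 2: [PARSE:P2(v=17,ok=F), VALIDATE:P1(v=12,ok=F), TRANSFORM:-, EMIT:-] out:-; in:P2
At end of tick 2: ['P2', 'P1', '-', '-']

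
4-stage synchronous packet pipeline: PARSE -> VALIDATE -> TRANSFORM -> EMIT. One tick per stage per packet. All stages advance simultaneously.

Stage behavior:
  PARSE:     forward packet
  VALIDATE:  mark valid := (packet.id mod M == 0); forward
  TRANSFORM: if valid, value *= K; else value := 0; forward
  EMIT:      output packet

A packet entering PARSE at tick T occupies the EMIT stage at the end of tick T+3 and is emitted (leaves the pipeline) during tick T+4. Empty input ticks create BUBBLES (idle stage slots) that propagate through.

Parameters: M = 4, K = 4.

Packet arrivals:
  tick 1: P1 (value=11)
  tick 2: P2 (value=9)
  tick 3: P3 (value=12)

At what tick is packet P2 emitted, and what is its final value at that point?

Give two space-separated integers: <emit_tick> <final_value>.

Tick 1: [PARSE:P1(v=11,ok=F), VALIDATE:-, TRANSFORM:-, EMIT:-] out:-; in:P1
Tick 2: [PARSE:P2(v=9,ok=F), VALIDATE:P1(v=11,ok=F), TRANSFORM:-, EMIT:-] out:-; in:P2
Tick 3: [PARSE:P3(v=12,ok=F), VALIDATE:P2(v=9,ok=F), TRANSFORM:P1(v=0,ok=F), EMIT:-] out:-; in:P3
Tick 4: [PARSE:-, VALIDATE:P3(v=12,ok=F), TRANSFORM:P2(v=0,ok=F), EMIT:P1(v=0,ok=F)] out:-; in:-
Tick 5: [PARSE:-, VALIDATE:-, TRANSFORM:P3(v=0,ok=F), EMIT:P2(v=0,ok=F)] out:P1(v=0); in:-
Tick 6: [PARSE:-, VALIDATE:-, TRANSFORM:-, EMIT:P3(v=0,ok=F)] out:P2(v=0); in:-
Tick 7: [PARSE:-, VALIDATE:-, TRANSFORM:-, EMIT:-] out:P3(v=0); in:-
P2: arrives tick 2, valid=False (id=2, id%4=2), emit tick 6, final value 0

Answer: 6 0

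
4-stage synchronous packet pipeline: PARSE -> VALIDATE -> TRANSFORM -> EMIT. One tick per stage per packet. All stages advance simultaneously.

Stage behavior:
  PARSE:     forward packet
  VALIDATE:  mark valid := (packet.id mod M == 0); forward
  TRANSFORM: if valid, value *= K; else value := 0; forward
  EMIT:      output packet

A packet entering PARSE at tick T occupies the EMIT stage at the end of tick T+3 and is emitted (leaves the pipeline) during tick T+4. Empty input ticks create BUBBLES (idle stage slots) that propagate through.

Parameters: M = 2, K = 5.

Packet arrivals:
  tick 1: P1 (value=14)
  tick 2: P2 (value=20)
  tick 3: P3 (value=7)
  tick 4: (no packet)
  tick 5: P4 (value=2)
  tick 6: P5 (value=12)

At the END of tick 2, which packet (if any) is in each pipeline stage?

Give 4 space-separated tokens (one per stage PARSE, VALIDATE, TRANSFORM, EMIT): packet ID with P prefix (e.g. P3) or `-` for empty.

Answer: P2 P1 - -

Derivation:
Tick 1: [PARSE:P1(v=14,ok=F), VALIDATE:-, TRANSFORM:-, EMIT:-] out:-; in:P1
Tick 2: [PARSE:P2(v=20,ok=F), VALIDATE:P1(v=14,ok=F), TRANSFORM:-, EMIT:-] out:-; in:P2
At end of tick 2: ['P2', 'P1', '-', '-']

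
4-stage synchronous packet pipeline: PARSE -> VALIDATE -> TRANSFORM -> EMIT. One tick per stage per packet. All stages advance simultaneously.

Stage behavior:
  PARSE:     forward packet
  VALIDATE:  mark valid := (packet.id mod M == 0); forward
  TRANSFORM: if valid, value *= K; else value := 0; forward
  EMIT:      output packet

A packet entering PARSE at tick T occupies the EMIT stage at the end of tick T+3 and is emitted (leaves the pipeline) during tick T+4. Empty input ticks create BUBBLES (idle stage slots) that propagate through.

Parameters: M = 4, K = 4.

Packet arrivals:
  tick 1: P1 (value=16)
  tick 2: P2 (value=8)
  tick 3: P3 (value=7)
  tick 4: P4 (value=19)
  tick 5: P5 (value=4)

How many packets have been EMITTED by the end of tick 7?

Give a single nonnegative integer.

Answer: 3

Derivation:
Tick 1: [PARSE:P1(v=16,ok=F), VALIDATE:-, TRANSFORM:-, EMIT:-] out:-; in:P1
Tick 2: [PARSE:P2(v=8,ok=F), VALIDATE:P1(v=16,ok=F), TRANSFORM:-, EMIT:-] out:-; in:P2
Tick 3: [PARSE:P3(v=7,ok=F), VALIDATE:P2(v=8,ok=F), TRANSFORM:P1(v=0,ok=F), EMIT:-] out:-; in:P3
Tick 4: [PARSE:P4(v=19,ok=F), VALIDATE:P3(v=7,ok=F), TRANSFORM:P2(v=0,ok=F), EMIT:P1(v=0,ok=F)] out:-; in:P4
Tick 5: [PARSE:P5(v=4,ok=F), VALIDATE:P4(v=19,ok=T), TRANSFORM:P3(v=0,ok=F), EMIT:P2(v=0,ok=F)] out:P1(v=0); in:P5
Tick 6: [PARSE:-, VALIDATE:P5(v=4,ok=F), TRANSFORM:P4(v=76,ok=T), EMIT:P3(v=0,ok=F)] out:P2(v=0); in:-
Tick 7: [PARSE:-, VALIDATE:-, TRANSFORM:P5(v=0,ok=F), EMIT:P4(v=76,ok=T)] out:P3(v=0); in:-
Emitted by tick 7: ['P1', 'P2', 'P3']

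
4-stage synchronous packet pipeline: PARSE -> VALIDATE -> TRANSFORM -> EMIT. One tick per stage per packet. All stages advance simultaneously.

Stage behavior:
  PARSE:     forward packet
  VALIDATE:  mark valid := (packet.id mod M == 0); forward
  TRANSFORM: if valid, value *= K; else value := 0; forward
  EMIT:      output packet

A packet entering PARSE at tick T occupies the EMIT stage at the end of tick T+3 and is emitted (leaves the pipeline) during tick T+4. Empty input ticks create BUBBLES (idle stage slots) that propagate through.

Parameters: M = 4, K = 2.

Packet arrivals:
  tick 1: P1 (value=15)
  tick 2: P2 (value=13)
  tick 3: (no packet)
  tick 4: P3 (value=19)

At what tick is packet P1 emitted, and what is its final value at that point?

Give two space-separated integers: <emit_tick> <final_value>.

Tick 1: [PARSE:P1(v=15,ok=F), VALIDATE:-, TRANSFORM:-, EMIT:-] out:-; in:P1
Tick 2: [PARSE:P2(v=13,ok=F), VALIDATE:P1(v=15,ok=F), TRANSFORM:-, EMIT:-] out:-; in:P2
Tick 3: [PARSE:-, VALIDATE:P2(v=13,ok=F), TRANSFORM:P1(v=0,ok=F), EMIT:-] out:-; in:-
Tick 4: [PARSE:P3(v=19,ok=F), VALIDATE:-, TRANSFORM:P2(v=0,ok=F), EMIT:P1(v=0,ok=F)] out:-; in:P3
Tick 5: [PARSE:-, VALIDATE:P3(v=19,ok=F), TRANSFORM:-, EMIT:P2(v=0,ok=F)] out:P1(v=0); in:-
Tick 6: [PARSE:-, VALIDATE:-, TRANSFORM:P3(v=0,ok=F), EMIT:-] out:P2(v=0); in:-
Tick 7: [PARSE:-, VALIDATE:-, TRANSFORM:-, EMIT:P3(v=0,ok=F)] out:-; in:-
Tick 8: [PARSE:-, VALIDATE:-, TRANSFORM:-, EMIT:-] out:P3(v=0); in:-
P1: arrives tick 1, valid=False (id=1, id%4=1), emit tick 5, final value 0

Answer: 5 0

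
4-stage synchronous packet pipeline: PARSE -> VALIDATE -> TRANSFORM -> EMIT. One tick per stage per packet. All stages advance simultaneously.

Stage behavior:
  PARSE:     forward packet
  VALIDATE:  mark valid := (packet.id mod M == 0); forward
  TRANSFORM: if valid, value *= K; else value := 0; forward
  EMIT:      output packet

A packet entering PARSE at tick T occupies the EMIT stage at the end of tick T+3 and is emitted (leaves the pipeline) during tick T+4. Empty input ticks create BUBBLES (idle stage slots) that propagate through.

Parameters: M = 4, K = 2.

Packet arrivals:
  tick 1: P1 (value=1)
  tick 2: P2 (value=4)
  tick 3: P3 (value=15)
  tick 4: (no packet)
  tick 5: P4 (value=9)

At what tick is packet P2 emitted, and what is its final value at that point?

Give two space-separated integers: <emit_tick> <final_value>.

Tick 1: [PARSE:P1(v=1,ok=F), VALIDATE:-, TRANSFORM:-, EMIT:-] out:-; in:P1
Tick 2: [PARSE:P2(v=4,ok=F), VALIDATE:P1(v=1,ok=F), TRANSFORM:-, EMIT:-] out:-; in:P2
Tick 3: [PARSE:P3(v=15,ok=F), VALIDATE:P2(v=4,ok=F), TRANSFORM:P1(v=0,ok=F), EMIT:-] out:-; in:P3
Tick 4: [PARSE:-, VALIDATE:P3(v=15,ok=F), TRANSFORM:P2(v=0,ok=F), EMIT:P1(v=0,ok=F)] out:-; in:-
Tick 5: [PARSE:P4(v=9,ok=F), VALIDATE:-, TRANSFORM:P3(v=0,ok=F), EMIT:P2(v=0,ok=F)] out:P1(v=0); in:P4
Tick 6: [PARSE:-, VALIDATE:P4(v=9,ok=T), TRANSFORM:-, EMIT:P3(v=0,ok=F)] out:P2(v=0); in:-
Tick 7: [PARSE:-, VALIDATE:-, TRANSFORM:P4(v=18,ok=T), EMIT:-] out:P3(v=0); in:-
Tick 8: [PARSE:-, VALIDATE:-, TRANSFORM:-, EMIT:P4(v=18,ok=T)] out:-; in:-
Tick 9: [PARSE:-, VALIDATE:-, TRANSFORM:-, EMIT:-] out:P4(v=18); in:-
P2: arrives tick 2, valid=False (id=2, id%4=2), emit tick 6, final value 0

Answer: 6 0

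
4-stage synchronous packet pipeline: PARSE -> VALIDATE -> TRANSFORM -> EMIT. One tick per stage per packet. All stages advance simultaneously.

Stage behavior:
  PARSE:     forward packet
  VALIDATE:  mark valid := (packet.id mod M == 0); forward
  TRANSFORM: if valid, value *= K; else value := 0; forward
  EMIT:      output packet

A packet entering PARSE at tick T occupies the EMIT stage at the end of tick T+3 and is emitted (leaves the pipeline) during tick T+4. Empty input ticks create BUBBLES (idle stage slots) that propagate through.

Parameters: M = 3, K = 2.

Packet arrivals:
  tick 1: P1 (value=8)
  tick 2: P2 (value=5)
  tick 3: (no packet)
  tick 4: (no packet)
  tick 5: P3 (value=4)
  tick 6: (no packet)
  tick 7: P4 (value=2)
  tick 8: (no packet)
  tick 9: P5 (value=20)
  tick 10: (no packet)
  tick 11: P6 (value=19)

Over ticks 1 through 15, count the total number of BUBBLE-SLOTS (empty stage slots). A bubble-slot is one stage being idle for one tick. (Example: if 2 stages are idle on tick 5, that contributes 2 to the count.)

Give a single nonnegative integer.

Tick 1: [PARSE:P1(v=8,ok=F), VALIDATE:-, TRANSFORM:-, EMIT:-] out:-; bubbles=3
Tick 2: [PARSE:P2(v=5,ok=F), VALIDATE:P1(v=8,ok=F), TRANSFORM:-, EMIT:-] out:-; bubbles=2
Tick 3: [PARSE:-, VALIDATE:P2(v=5,ok=F), TRANSFORM:P1(v=0,ok=F), EMIT:-] out:-; bubbles=2
Tick 4: [PARSE:-, VALIDATE:-, TRANSFORM:P2(v=0,ok=F), EMIT:P1(v=0,ok=F)] out:-; bubbles=2
Tick 5: [PARSE:P3(v=4,ok=F), VALIDATE:-, TRANSFORM:-, EMIT:P2(v=0,ok=F)] out:P1(v=0); bubbles=2
Tick 6: [PARSE:-, VALIDATE:P3(v=4,ok=T), TRANSFORM:-, EMIT:-] out:P2(v=0); bubbles=3
Tick 7: [PARSE:P4(v=2,ok=F), VALIDATE:-, TRANSFORM:P3(v=8,ok=T), EMIT:-] out:-; bubbles=2
Tick 8: [PARSE:-, VALIDATE:P4(v=2,ok=F), TRANSFORM:-, EMIT:P3(v=8,ok=T)] out:-; bubbles=2
Tick 9: [PARSE:P5(v=20,ok=F), VALIDATE:-, TRANSFORM:P4(v=0,ok=F), EMIT:-] out:P3(v=8); bubbles=2
Tick 10: [PARSE:-, VALIDATE:P5(v=20,ok=F), TRANSFORM:-, EMIT:P4(v=0,ok=F)] out:-; bubbles=2
Tick 11: [PARSE:P6(v=19,ok=F), VALIDATE:-, TRANSFORM:P5(v=0,ok=F), EMIT:-] out:P4(v=0); bubbles=2
Tick 12: [PARSE:-, VALIDATE:P6(v=19,ok=T), TRANSFORM:-, EMIT:P5(v=0,ok=F)] out:-; bubbles=2
Tick 13: [PARSE:-, VALIDATE:-, TRANSFORM:P6(v=38,ok=T), EMIT:-] out:P5(v=0); bubbles=3
Tick 14: [PARSE:-, VALIDATE:-, TRANSFORM:-, EMIT:P6(v=38,ok=T)] out:-; bubbles=3
Tick 15: [PARSE:-, VALIDATE:-, TRANSFORM:-, EMIT:-] out:P6(v=38); bubbles=4
Total bubble-slots: 36

Answer: 36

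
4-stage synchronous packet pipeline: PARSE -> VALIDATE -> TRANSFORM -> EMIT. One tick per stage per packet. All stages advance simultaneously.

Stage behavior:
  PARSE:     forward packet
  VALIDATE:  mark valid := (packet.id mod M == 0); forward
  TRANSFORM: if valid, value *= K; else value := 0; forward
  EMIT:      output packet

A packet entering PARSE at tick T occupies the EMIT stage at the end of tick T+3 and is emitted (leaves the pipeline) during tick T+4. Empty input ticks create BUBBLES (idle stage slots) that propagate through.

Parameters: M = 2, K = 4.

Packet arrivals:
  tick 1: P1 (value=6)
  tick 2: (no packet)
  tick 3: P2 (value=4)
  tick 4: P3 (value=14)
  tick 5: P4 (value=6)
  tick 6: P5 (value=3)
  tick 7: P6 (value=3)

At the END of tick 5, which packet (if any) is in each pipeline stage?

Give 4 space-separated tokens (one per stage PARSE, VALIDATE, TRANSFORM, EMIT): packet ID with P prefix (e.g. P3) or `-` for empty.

Tick 1: [PARSE:P1(v=6,ok=F), VALIDATE:-, TRANSFORM:-, EMIT:-] out:-; in:P1
Tick 2: [PARSE:-, VALIDATE:P1(v=6,ok=F), TRANSFORM:-, EMIT:-] out:-; in:-
Tick 3: [PARSE:P2(v=4,ok=F), VALIDATE:-, TRANSFORM:P1(v=0,ok=F), EMIT:-] out:-; in:P2
Tick 4: [PARSE:P3(v=14,ok=F), VALIDATE:P2(v=4,ok=T), TRANSFORM:-, EMIT:P1(v=0,ok=F)] out:-; in:P3
Tick 5: [PARSE:P4(v=6,ok=F), VALIDATE:P3(v=14,ok=F), TRANSFORM:P2(v=16,ok=T), EMIT:-] out:P1(v=0); in:P4
At end of tick 5: ['P4', 'P3', 'P2', '-']

Answer: P4 P3 P2 -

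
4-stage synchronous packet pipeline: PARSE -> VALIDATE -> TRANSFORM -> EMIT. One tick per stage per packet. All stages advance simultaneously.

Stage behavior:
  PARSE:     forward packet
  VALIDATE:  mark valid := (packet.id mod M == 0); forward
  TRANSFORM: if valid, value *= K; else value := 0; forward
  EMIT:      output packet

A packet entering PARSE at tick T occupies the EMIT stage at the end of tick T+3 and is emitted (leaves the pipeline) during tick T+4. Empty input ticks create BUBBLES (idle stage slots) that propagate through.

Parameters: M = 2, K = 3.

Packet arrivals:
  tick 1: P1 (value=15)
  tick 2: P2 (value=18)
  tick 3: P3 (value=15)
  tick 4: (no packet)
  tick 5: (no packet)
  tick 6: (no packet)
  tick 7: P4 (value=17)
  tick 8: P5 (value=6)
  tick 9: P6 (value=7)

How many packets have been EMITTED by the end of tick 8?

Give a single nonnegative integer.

Answer: 3

Derivation:
Tick 1: [PARSE:P1(v=15,ok=F), VALIDATE:-, TRANSFORM:-, EMIT:-] out:-; in:P1
Tick 2: [PARSE:P2(v=18,ok=F), VALIDATE:P1(v=15,ok=F), TRANSFORM:-, EMIT:-] out:-; in:P2
Tick 3: [PARSE:P3(v=15,ok=F), VALIDATE:P2(v=18,ok=T), TRANSFORM:P1(v=0,ok=F), EMIT:-] out:-; in:P3
Tick 4: [PARSE:-, VALIDATE:P3(v=15,ok=F), TRANSFORM:P2(v=54,ok=T), EMIT:P1(v=0,ok=F)] out:-; in:-
Tick 5: [PARSE:-, VALIDATE:-, TRANSFORM:P3(v=0,ok=F), EMIT:P2(v=54,ok=T)] out:P1(v=0); in:-
Tick 6: [PARSE:-, VALIDATE:-, TRANSFORM:-, EMIT:P3(v=0,ok=F)] out:P2(v=54); in:-
Tick 7: [PARSE:P4(v=17,ok=F), VALIDATE:-, TRANSFORM:-, EMIT:-] out:P3(v=0); in:P4
Tick 8: [PARSE:P5(v=6,ok=F), VALIDATE:P4(v=17,ok=T), TRANSFORM:-, EMIT:-] out:-; in:P5
Emitted by tick 8: ['P1', 'P2', 'P3']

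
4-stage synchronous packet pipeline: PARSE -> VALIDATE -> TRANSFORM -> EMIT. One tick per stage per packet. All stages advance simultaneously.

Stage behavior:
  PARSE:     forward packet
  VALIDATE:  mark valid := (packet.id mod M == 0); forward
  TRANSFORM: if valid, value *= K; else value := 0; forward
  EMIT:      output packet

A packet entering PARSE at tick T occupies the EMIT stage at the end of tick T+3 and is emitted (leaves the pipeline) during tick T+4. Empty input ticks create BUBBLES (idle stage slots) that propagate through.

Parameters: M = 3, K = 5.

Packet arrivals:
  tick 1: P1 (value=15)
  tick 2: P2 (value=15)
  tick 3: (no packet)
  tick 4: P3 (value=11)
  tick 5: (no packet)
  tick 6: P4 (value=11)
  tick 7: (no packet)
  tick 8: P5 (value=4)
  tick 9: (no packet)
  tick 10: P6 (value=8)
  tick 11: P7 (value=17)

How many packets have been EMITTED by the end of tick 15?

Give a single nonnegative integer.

Answer: 7

Derivation:
Tick 1: [PARSE:P1(v=15,ok=F), VALIDATE:-, TRANSFORM:-, EMIT:-] out:-; in:P1
Tick 2: [PARSE:P2(v=15,ok=F), VALIDATE:P1(v=15,ok=F), TRANSFORM:-, EMIT:-] out:-; in:P2
Tick 3: [PARSE:-, VALIDATE:P2(v=15,ok=F), TRANSFORM:P1(v=0,ok=F), EMIT:-] out:-; in:-
Tick 4: [PARSE:P3(v=11,ok=F), VALIDATE:-, TRANSFORM:P2(v=0,ok=F), EMIT:P1(v=0,ok=F)] out:-; in:P3
Tick 5: [PARSE:-, VALIDATE:P3(v=11,ok=T), TRANSFORM:-, EMIT:P2(v=0,ok=F)] out:P1(v=0); in:-
Tick 6: [PARSE:P4(v=11,ok=F), VALIDATE:-, TRANSFORM:P3(v=55,ok=T), EMIT:-] out:P2(v=0); in:P4
Tick 7: [PARSE:-, VALIDATE:P4(v=11,ok=F), TRANSFORM:-, EMIT:P3(v=55,ok=T)] out:-; in:-
Tick 8: [PARSE:P5(v=4,ok=F), VALIDATE:-, TRANSFORM:P4(v=0,ok=F), EMIT:-] out:P3(v=55); in:P5
Tick 9: [PARSE:-, VALIDATE:P5(v=4,ok=F), TRANSFORM:-, EMIT:P4(v=0,ok=F)] out:-; in:-
Tick 10: [PARSE:P6(v=8,ok=F), VALIDATE:-, TRANSFORM:P5(v=0,ok=F), EMIT:-] out:P4(v=0); in:P6
Tick 11: [PARSE:P7(v=17,ok=F), VALIDATE:P6(v=8,ok=T), TRANSFORM:-, EMIT:P5(v=0,ok=F)] out:-; in:P7
Tick 12: [PARSE:-, VALIDATE:P7(v=17,ok=F), TRANSFORM:P6(v=40,ok=T), EMIT:-] out:P5(v=0); in:-
Tick 13: [PARSE:-, VALIDATE:-, TRANSFORM:P7(v=0,ok=F), EMIT:P6(v=40,ok=T)] out:-; in:-
Tick 14: [PARSE:-, VALIDATE:-, TRANSFORM:-, EMIT:P7(v=0,ok=F)] out:P6(v=40); in:-
Tick 15: [PARSE:-, VALIDATE:-, TRANSFORM:-, EMIT:-] out:P7(v=0); in:-
Emitted by tick 15: ['P1', 'P2', 'P3', 'P4', 'P5', 'P6', 'P7']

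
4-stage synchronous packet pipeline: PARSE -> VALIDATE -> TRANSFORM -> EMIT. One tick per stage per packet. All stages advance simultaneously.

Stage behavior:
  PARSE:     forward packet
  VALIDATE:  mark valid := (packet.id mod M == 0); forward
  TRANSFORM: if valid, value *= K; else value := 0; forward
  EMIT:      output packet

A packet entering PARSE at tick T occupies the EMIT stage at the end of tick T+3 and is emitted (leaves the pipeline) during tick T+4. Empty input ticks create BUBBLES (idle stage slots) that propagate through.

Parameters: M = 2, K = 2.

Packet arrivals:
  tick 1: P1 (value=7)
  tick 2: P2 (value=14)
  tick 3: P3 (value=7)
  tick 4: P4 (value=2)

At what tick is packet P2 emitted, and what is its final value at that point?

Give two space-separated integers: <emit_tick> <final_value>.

Answer: 6 28

Derivation:
Tick 1: [PARSE:P1(v=7,ok=F), VALIDATE:-, TRANSFORM:-, EMIT:-] out:-; in:P1
Tick 2: [PARSE:P2(v=14,ok=F), VALIDATE:P1(v=7,ok=F), TRANSFORM:-, EMIT:-] out:-; in:P2
Tick 3: [PARSE:P3(v=7,ok=F), VALIDATE:P2(v=14,ok=T), TRANSFORM:P1(v=0,ok=F), EMIT:-] out:-; in:P3
Tick 4: [PARSE:P4(v=2,ok=F), VALIDATE:P3(v=7,ok=F), TRANSFORM:P2(v=28,ok=T), EMIT:P1(v=0,ok=F)] out:-; in:P4
Tick 5: [PARSE:-, VALIDATE:P4(v=2,ok=T), TRANSFORM:P3(v=0,ok=F), EMIT:P2(v=28,ok=T)] out:P1(v=0); in:-
Tick 6: [PARSE:-, VALIDATE:-, TRANSFORM:P4(v=4,ok=T), EMIT:P3(v=0,ok=F)] out:P2(v=28); in:-
Tick 7: [PARSE:-, VALIDATE:-, TRANSFORM:-, EMIT:P4(v=4,ok=T)] out:P3(v=0); in:-
Tick 8: [PARSE:-, VALIDATE:-, TRANSFORM:-, EMIT:-] out:P4(v=4); in:-
P2: arrives tick 2, valid=True (id=2, id%2=0), emit tick 6, final value 28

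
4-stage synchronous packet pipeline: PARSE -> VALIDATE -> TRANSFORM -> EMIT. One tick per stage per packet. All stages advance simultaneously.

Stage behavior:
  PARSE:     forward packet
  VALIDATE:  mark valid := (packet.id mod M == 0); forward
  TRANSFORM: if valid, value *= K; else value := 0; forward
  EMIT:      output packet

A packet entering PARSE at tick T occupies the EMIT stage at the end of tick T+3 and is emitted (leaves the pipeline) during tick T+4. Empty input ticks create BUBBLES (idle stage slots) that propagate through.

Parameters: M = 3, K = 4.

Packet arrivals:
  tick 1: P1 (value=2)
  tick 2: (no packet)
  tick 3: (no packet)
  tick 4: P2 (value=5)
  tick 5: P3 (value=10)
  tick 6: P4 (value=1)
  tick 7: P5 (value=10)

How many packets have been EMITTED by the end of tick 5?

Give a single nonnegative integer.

Tick 1: [PARSE:P1(v=2,ok=F), VALIDATE:-, TRANSFORM:-, EMIT:-] out:-; in:P1
Tick 2: [PARSE:-, VALIDATE:P1(v=2,ok=F), TRANSFORM:-, EMIT:-] out:-; in:-
Tick 3: [PARSE:-, VALIDATE:-, TRANSFORM:P1(v=0,ok=F), EMIT:-] out:-; in:-
Tick 4: [PARSE:P2(v=5,ok=F), VALIDATE:-, TRANSFORM:-, EMIT:P1(v=0,ok=F)] out:-; in:P2
Tick 5: [PARSE:P3(v=10,ok=F), VALIDATE:P2(v=5,ok=F), TRANSFORM:-, EMIT:-] out:P1(v=0); in:P3
Emitted by tick 5: ['P1']

Answer: 1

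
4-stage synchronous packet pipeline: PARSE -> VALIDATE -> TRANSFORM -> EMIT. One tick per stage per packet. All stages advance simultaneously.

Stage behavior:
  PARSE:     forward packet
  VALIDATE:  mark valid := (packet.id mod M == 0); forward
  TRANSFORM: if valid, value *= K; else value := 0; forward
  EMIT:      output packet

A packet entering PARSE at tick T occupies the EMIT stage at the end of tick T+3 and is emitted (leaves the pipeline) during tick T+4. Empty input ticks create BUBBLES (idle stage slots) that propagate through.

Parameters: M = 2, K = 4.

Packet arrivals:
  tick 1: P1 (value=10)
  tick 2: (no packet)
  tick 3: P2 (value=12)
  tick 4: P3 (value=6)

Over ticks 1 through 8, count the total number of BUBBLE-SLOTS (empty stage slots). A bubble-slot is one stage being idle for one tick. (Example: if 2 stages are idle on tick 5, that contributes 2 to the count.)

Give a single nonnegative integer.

Tick 1: [PARSE:P1(v=10,ok=F), VALIDATE:-, TRANSFORM:-, EMIT:-] out:-; bubbles=3
Tick 2: [PARSE:-, VALIDATE:P1(v=10,ok=F), TRANSFORM:-, EMIT:-] out:-; bubbles=3
Tick 3: [PARSE:P2(v=12,ok=F), VALIDATE:-, TRANSFORM:P1(v=0,ok=F), EMIT:-] out:-; bubbles=2
Tick 4: [PARSE:P3(v=6,ok=F), VALIDATE:P2(v=12,ok=T), TRANSFORM:-, EMIT:P1(v=0,ok=F)] out:-; bubbles=1
Tick 5: [PARSE:-, VALIDATE:P3(v=6,ok=F), TRANSFORM:P2(v=48,ok=T), EMIT:-] out:P1(v=0); bubbles=2
Tick 6: [PARSE:-, VALIDATE:-, TRANSFORM:P3(v=0,ok=F), EMIT:P2(v=48,ok=T)] out:-; bubbles=2
Tick 7: [PARSE:-, VALIDATE:-, TRANSFORM:-, EMIT:P3(v=0,ok=F)] out:P2(v=48); bubbles=3
Tick 8: [PARSE:-, VALIDATE:-, TRANSFORM:-, EMIT:-] out:P3(v=0); bubbles=4
Total bubble-slots: 20

Answer: 20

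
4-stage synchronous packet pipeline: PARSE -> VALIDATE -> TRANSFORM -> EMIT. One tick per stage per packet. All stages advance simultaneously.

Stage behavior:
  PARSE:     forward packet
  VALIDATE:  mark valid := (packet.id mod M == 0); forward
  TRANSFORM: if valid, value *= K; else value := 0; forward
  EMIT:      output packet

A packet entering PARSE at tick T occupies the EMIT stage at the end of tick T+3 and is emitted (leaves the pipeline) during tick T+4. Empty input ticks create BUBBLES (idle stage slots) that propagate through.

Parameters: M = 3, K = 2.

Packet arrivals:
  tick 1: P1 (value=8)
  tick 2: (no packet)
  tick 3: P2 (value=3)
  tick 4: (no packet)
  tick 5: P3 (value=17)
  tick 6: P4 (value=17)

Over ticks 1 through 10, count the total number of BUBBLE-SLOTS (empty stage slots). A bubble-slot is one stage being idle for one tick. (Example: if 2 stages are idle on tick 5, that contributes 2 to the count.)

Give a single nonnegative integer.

Answer: 24

Derivation:
Tick 1: [PARSE:P1(v=8,ok=F), VALIDATE:-, TRANSFORM:-, EMIT:-] out:-; bubbles=3
Tick 2: [PARSE:-, VALIDATE:P1(v=8,ok=F), TRANSFORM:-, EMIT:-] out:-; bubbles=3
Tick 3: [PARSE:P2(v=3,ok=F), VALIDATE:-, TRANSFORM:P1(v=0,ok=F), EMIT:-] out:-; bubbles=2
Tick 4: [PARSE:-, VALIDATE:P2(v=3,ok=F), TRANSFORM:-, EMIT:P1(v=0,ok=F)] out:-; bubbles=2
Tick 5: [PARSE:P3(v=17,ok=F), VALIDATE:-, TRANSFORM:P2(v=0,ok=F), EMIT:-] out:P1(v=0); bubbles=2
Tick 6: [PARSE:P4(v=17,ok=F), VALIDATE:P3(v=17,ok=T), TRANSFORM:-, EMIT:P2(v=0,ok=F)] out:-; bubbles=1
Tick 7: [PARSE:-, VALIDATE:P4(v=17,ok=F), TRANSFORM:P3(v=34,ok=T), EMIT:-] out:P2(v=0); bubbles=2
Tick 8: [PARSE:-, VALIDATE:-, TRANSFORM:P4(v=0,ok=F), EMIT:P3(v=34,ok=T)] out:-; bubbles=2
Tick 9: [PARSE:-, VALIDATE:-, TRANSFORM:-, EMIT:P4(v=0,ok=F)] out:P3(v=34); bubbles=3
Tick 10: [PARSE:-, VALIDATE:-, TRANSFORM:-, EMIT:-] out:P4(v=0); bubbles=4
Total bubble-slots: 24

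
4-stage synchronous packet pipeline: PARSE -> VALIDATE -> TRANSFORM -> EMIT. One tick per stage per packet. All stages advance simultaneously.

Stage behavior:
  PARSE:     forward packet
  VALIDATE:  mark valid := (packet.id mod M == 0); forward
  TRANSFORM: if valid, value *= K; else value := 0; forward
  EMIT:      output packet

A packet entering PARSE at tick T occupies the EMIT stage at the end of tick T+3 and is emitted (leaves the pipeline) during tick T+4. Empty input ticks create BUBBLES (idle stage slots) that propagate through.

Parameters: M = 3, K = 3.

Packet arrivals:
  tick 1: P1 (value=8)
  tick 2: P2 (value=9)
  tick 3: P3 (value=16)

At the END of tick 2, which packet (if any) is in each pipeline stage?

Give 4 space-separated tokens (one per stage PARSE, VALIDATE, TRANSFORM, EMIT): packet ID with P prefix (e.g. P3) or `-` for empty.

Answer: P2 P1 - -

Derivation:
Tick 1: [PARSE:P1(v=8,ok=F), VALIDATE:-, TRANSFORM:-, EMIT:-] out:-; in:P1
Tick 2: [PARSE:P2(v=9,ok=F), VALIDATE:P1(v=8,ok=F), TRANSFORM:-, EMIT:-] out:-; in:P2
At end of tick 2: ['P2', 'P1', '-', '-']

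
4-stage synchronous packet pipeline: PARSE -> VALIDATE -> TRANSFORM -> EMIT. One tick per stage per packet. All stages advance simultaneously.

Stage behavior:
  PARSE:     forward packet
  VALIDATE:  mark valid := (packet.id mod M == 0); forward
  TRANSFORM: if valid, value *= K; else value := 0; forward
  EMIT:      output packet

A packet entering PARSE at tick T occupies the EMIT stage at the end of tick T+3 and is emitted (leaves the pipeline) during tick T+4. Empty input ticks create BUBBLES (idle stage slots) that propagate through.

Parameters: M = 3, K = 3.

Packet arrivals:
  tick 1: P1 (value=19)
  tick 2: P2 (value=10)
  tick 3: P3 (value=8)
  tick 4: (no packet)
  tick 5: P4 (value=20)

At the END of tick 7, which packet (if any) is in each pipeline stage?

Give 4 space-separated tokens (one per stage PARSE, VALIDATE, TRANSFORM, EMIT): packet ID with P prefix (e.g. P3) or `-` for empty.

Tick 1: [PARSE:P1(v=19,ok=F), VALIDATE:-, TRANSFORM:-, EMIT:-] out:-; in:P1
Tick 2: [PARSE:P2(v=10,ok=F), VALIDATE:P1(v=19,ok=F), TRANSFORM:-, EMIT:-] out:-; in:P2
Tick 3: [PARSE:P3(v=8,ok=F), VALIDATE:P2(v=10,ok=F), TRANSFORM:P1(v=0,ok=F), EMIT:-] out:-; in:P3
Tick 4: [PARSE:-, VALIDATE:P3(v=8,ok=T), TRANSFORM:P2(v=0,ok=F), EMIT:P1(v=0,ok=F)] out:-; in:-
Tick 5: [PARSE:P4(v=20,ok=F), VALIDATE:-, TRANSFORM:P3(v=24,ok=T), EMIT:P2(v=0,ok=F)] out:P1(v=0); in:P4
Tick 6: [PARSE:-, VALIDATE:P4(v=20,ok=F), TRANSFORM:-, EMIT:P3(v=24,ok=T)] out:P2(v=0); in:-
Tick 7: [PARSE:-, VALIDATE:-, TRANSFORM:P4(v=0,ok=F), EMIT:-] out:P3(v=24); in:-
At end of tick 7: ['-', '-', 'P4', '-']

Answer: - - P4 -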